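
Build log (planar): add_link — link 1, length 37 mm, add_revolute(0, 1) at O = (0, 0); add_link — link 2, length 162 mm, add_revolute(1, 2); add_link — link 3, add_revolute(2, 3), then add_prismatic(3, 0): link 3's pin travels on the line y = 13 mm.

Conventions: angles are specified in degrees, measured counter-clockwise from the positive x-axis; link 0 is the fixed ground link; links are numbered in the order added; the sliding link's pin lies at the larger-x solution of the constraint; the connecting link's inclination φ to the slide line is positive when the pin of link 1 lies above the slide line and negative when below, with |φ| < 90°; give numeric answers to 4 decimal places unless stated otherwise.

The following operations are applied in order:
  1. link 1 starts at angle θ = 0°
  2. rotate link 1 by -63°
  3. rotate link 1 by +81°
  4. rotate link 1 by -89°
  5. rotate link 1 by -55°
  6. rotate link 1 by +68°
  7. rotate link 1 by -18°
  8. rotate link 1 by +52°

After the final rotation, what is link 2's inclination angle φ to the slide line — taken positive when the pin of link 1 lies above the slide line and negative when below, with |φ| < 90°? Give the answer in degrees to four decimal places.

geometry: r = 37 mm, L = 162 mm, e = 13 mm; θ starts at 0°
rotate link 1 by -63°: θ ← 0° -63° = -63°
rotate link 1 by +81°: θ ← -63° +81° = 18°
rotate link 1 by -89°: θ ← 18° -89° = -71°
rotate link 1 by -55°: θ ← -71° -55° = -126°
rotate link 1 by +68°: θ ← -126° +68° = -58°
rotate link 1 by -18°: θ ← -58° -18° = -76°
rotate link 1 by +52°: θ ← -76° +52° = -24°
h = r sin θ − e = -15.049256 − 13 = -28.049256
sin φ = h / L = -28.049256 / 162 = -0.17314355
φ = arcsin(-0.17314355) = -9.970643°

-9.9706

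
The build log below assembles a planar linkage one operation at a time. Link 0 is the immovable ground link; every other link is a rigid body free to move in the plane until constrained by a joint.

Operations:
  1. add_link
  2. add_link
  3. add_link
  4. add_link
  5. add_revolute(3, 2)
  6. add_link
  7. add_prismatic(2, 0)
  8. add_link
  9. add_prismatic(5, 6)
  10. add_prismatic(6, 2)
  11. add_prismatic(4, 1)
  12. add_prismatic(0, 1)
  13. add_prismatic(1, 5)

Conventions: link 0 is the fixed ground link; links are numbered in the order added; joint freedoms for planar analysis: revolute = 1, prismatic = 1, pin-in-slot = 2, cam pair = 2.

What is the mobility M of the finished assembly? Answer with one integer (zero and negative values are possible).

(L,J1,J2)=(1,0,0); link0 fixed
link1: (2,0,0)
link2: (3,0,0)
link3: (4,0,0)
link4: (5,0,0)
R 3-2 [J1]: (5,1,0)
link5: (6,1,0)
P 2-0 [J1]: (6,2,0)
link6: (7,2,0)
P 5-6 [J1]: (7,3,0)
P 6-2 [J1]: (7,4,0)
P 4-1 [J1]: (7,5,0)
P 0-1 [J1]: (7,6,0)
P 1-5 [J1]: (7,7,0)
Grübler: 3·6 − 2·7 − 0 = 4

M = 4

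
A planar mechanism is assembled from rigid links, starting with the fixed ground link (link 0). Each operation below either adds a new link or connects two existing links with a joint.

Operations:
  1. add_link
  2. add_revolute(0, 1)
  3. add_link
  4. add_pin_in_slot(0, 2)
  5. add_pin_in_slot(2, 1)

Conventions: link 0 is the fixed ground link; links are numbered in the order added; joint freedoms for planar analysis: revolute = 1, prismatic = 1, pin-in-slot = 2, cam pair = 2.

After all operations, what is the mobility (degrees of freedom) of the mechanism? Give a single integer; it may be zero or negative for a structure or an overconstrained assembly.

link 0 = ground. State L|J1|J2 = 1|0|0
+link1  2|0|0
R(0,1) f=1→J1  2|1|0
+link2  3|1|0
PS(0,2) f=2→J2  3|1|1
PS(2,1) f=2→J2  3|1|2
M = 3(3−1)−2·1−2 = 6−2−2 = 2

M = 2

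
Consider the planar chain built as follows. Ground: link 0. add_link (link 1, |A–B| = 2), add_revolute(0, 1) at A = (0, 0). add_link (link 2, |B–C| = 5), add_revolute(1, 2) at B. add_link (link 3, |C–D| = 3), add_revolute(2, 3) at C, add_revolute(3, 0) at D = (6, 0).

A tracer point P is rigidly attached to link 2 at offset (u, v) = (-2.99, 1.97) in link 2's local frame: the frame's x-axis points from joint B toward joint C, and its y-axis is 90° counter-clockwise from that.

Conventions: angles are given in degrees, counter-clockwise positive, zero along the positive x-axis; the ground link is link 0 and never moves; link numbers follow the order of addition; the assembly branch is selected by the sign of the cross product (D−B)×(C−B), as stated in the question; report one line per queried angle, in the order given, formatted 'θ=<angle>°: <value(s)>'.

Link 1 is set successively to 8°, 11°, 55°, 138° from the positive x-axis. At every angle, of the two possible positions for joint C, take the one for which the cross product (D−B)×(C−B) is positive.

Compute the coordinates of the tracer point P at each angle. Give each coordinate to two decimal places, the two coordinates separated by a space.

A=(0,0), D=(6.00,0)
θ=8°: B = A + 2.00·(cos8°, sin8°) = (1.9805, 0.2783)
θ=8°: |BD| = 4.0291
θ=8°: circle(B,5.00) ∩ circle(D,3.00): a=4.0001, h=2.9999
θ=8°:   candidates: C₊=(6.1783,2.9947) cross=12.087; C₋=(5.7638,-2.9907) cross=-12.087
θ=8°:   branch + wants cross > 0 → take C=(6.1783,2.9947) (cross=12.087)
θ=8°: ex = (C−B)/|BC| = (0.8396,0.5433); ey = (-0.5433,0.8396)
θ=8°: P = B + -2.99·ex + 1.97·ey = (-1.6000,0.3079)
θ=11°: B = A + 2.00·(cos11°, sin11°) = (1.9633, 0.3816)
θ=11°: |BD| = 4.0547
θ=11°: circle(B,5.00) ∩ circle(D,3.00): a=4.0004, h=2.9995
θ=11°:   candidates: C₊=(6.2282,2.9913) cross=12.162; C₋=(5.6636,-2.9811) cross=-12.162
θ=11°:   branch + wants cross > 0 → take C=(6.2282,2.9913) (cross=12.162)
θ=11°: ex = (C−B)/|BC| = (0.8530,0.5219); ey = (-0.5219,0.8530)
θ=11°: P = B + -2.99·ex + 1.97·ey = (-1.6154,0.5014)
θ=55°: B = A + 2.00·(cos55°, sin55°) = (1.1472, 1.6383)
θ=55°: |BD| = 5.1219
θ=55°: circle(B,5.00) ∩ circle(D,3.00): a=4.1229, h=2.8288
θ=55°:   candidates: C₊=(5.9582,2.9997) cross=14.489; C₋=(4.1486,-2.3606) cross=-14.489
θ=55°:   branch + wants cross > 0 → take C=(5.9582,2.9997) (cross=14.489)
θ=55°: ex = (C−B)/|BC| = (0.9622,0.2723); ey = (-0.2723,0.9622)
θ=55°: P = B + -2.99·ex + 1.97·ey = (-2.2663,2.7198)
θ=138°: B = A + 2.00·(cos138°, sin138°) = (-1.4863, 1.3383)
θ=138°: |BD| = 7.6050
θ=138°: circle(B,5.00) ∩ circle(D,3.00): a=4.8544, h=1.1977
θ=138°:   candidates: C₊=(3.5032,1.6631) cross=9.109; C₋=(3.0816,-0.6950) cross=-9.109
θ=138°:   branch + wants cross > 0 → take C=(3.5032,1.6631) (cross=9.109)
θ=138°: ex = (C−B)/|BC| = (0.9979,0.0650); ey = (-0.0650,0.9979)
θ=138°: P = B + -2.99·ex + 1.97·ey = (-4.5979,3.1099)

θ=8°: -1.60 0.31
θ=11°: -1.62 0.50
θ=55°: -2.27 2.72
θ=138°: -4.60 3.11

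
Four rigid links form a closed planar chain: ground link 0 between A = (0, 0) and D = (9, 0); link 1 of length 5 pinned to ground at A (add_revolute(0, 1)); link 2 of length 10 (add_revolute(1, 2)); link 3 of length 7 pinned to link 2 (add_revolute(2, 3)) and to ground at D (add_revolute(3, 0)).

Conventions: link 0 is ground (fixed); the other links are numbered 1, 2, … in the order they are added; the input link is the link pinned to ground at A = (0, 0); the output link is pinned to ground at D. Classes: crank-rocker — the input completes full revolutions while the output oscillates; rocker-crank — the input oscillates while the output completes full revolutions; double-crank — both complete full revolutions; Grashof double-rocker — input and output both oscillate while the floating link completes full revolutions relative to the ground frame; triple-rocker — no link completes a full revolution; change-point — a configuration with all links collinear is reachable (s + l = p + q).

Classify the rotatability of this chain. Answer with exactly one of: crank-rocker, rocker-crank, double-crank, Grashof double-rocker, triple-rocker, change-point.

lengths: ground=9, input=5, coupler=10, output=7
sorted: s=5 (shortest), l=10 (longest), p+q=16
s + l = 15 vs p + q = 16
s + l < p + q (Grashof) with shortest = input link → crank-rocker

crank-rocker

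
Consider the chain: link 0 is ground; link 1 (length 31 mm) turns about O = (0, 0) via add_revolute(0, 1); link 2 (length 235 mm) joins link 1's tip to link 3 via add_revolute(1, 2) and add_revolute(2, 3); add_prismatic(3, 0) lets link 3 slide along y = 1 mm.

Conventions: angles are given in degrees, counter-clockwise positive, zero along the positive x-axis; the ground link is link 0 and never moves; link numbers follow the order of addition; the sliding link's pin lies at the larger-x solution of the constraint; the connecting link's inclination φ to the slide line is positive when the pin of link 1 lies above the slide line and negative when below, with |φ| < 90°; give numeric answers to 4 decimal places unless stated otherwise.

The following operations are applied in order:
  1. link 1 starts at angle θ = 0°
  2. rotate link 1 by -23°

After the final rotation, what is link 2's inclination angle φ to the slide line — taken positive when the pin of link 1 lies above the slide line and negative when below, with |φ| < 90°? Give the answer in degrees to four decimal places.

geometry: r = 31 mm, L = 235 mm, e = 1 mm; θ starts at 0°
rotate link 1 by -23°: θ ← 0° -23° = -23°
h = r sin θ − e = -12.112665 − 1 = -13.112665
sin φ = h / L = -13.112665 / 235 = -0.05579857
φ = arcsin(-0.05579857) = -3.198684°

-3.1987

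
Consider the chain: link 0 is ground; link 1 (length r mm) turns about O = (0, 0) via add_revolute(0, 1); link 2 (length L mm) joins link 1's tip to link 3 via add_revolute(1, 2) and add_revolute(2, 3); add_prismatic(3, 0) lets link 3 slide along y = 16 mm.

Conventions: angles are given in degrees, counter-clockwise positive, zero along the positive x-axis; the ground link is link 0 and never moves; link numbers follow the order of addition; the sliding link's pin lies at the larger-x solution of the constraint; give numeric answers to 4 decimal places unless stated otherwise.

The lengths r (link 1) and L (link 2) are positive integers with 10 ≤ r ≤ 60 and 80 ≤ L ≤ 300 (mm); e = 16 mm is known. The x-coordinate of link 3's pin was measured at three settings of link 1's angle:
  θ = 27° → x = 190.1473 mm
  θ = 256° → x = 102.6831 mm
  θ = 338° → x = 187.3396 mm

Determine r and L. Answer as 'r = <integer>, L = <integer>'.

constraint per measurement: (x − r cos θ)² + (r sin θ − e)² = L²
subtracting the θ₁ and θ₂ equations cancels the r² and L² terms:
r = (x₁² − x₂²) / (2[(x₁cos θ₁ + e sin θ₁) − (x₂cos θ₂ + e sin θ₂)]) = 59.0000 → r = 59
L² = (x₁ − r cos θ₁)² + (r sin θ₁ − e)² = 19044.0084 → L = 138.0000 → L = 138
check at θ₃=338°: x = 187.3396 (printed 187.3396) ✓

r = 59, L = 138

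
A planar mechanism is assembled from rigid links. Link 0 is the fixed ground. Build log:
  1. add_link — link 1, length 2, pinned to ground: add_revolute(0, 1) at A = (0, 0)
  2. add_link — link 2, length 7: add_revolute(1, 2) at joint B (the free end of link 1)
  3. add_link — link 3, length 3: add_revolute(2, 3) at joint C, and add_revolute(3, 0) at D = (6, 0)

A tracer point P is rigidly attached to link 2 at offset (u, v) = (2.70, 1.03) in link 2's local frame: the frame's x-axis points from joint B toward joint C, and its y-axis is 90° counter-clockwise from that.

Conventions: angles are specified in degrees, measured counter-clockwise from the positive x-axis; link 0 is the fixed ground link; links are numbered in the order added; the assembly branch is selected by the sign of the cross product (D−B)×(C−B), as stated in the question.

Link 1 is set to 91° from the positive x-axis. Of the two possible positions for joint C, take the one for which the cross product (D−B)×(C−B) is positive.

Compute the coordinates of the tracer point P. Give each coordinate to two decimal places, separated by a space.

A=(0,0), D=(6.00,0)
B = A + 2.00·(cos91°, sin91°) = (-0.0349, 1.9997)
|BD| = 6.3576
circle(B,7.00) ∩ circle(D,3.00): a=6.3246, h=2.9998
  candidates: C₊=(6.9123,2.8579) cross=19.072; C₋=(5.0252,-2.8372) cross=-19.072
  branch + wants cross > 0 → take C=(6.9123,2.8579) (cross=19.072)
ex = (C−B)/|BC| = (0.9925,0.1226); ey = (-0.1226,0.9925)
P = B + 2.70·ex + 1.03·ey = (2.5184,3.3530)

2.52 3.35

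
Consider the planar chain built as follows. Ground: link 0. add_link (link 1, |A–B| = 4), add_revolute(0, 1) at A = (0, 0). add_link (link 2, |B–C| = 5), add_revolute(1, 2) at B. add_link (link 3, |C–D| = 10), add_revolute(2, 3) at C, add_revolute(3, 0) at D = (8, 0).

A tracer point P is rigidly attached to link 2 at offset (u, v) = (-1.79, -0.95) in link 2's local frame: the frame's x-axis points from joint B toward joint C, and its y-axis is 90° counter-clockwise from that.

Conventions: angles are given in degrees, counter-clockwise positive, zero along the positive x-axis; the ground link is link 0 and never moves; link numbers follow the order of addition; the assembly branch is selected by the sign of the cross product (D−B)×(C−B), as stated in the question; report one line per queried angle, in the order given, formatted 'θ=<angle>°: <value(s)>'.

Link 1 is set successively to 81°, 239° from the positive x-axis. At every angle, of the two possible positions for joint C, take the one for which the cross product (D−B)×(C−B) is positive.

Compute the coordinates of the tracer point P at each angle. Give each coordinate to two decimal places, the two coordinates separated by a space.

A=(0,0), D=(8.00,0)
θ=81°: B = A + 4.00·(cos81°, sin81°) = (0.6257, 3.9508)
θ=81°: |BD| = 8.3659
θ=81°: circle(B,5.00) ∩ circle(D,10.00): a=-0.2995, h=4.9910
θ=81°:   candidates: C₊=(2.7187,8.4916) cross=41.754; C₋=(-1.9953,-0.3072) cross=-41.754
θ=81°:   branch + wants cross > 0 → take C=(2.7187,8.4916) (cross=41.754)
θ=81°: ex = (C−B)/|BC| = (0.4186,0.9082); ey = (-0.9082,0.4186)
θ=81°: P = B + -1.79·ex + -0.95·ey = (0.7392,1.9275)
θ=239°: B = A + 4.00·(cos239°, sin239°) = (-2.0602, -3.4287)
θ=239°: |BD| = 10.6284
θ=239°: circle(B,5.00) ∩ circle(D,10.00): a=1.7859, h=4.6702
θ=239°:   candidates: C₊=(-1.8763,1.5679) cross=49.636; C₋=(1.1368,-7.2730) cross=-49.636
θ=239°:   branch + wants cross > 0 → take C=(-1.8763,1.5679) (cross=49.636)
θ=239°: ex = (C−B)/|BC| = (0.0368,0.9993); ey = (-0.9993,0.0368)
θ=239°: P = B + -1.79·ex + -0.95·ey = (-1.1766,-5.2524)

θ=81°: 0.74 1.93
θ=239°: -1.18 -5.25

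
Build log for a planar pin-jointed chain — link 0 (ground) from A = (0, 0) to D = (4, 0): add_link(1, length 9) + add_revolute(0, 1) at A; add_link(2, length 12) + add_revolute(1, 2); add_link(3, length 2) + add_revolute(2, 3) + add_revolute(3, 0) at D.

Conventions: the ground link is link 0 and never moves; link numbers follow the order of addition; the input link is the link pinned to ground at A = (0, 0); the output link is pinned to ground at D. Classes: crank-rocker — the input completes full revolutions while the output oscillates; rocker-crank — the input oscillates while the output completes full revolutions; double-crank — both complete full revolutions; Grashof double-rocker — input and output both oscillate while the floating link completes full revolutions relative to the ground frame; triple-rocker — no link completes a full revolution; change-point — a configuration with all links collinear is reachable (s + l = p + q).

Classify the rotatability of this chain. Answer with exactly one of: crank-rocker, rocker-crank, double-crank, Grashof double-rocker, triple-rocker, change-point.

lengths: ground=4, input=9, coupler=12, output=2
sorted: s=2 (shortest), l=12 (longest), p+q=13
s + l = 14 vs p + q = 13
s + l > p + q → non-Grashof → no link fully rotates → triple-rocker

triple-rocker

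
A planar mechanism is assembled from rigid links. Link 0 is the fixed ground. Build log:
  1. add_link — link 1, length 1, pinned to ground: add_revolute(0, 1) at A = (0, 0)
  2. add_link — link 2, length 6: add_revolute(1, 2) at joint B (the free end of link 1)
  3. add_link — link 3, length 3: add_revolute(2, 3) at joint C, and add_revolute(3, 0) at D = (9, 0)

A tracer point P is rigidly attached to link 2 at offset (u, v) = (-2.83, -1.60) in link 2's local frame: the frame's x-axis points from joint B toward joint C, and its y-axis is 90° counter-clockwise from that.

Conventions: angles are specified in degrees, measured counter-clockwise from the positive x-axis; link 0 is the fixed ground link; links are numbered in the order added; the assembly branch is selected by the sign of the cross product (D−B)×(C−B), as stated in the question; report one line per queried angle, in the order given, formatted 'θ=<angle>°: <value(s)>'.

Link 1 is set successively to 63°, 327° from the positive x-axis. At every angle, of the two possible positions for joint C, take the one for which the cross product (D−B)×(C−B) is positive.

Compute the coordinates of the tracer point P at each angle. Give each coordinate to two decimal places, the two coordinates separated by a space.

A=(0,0), D=(9.00,0)
θ=63°: B = A + 1.00·(cos63°, sin63°) = (0.4540, 0.8910)
θ=63°: |BD| = 8.5923
θ=63°: circle(B,6.00) ∩ circle(D,3.00): a=5.8673, h=1.2547
θ=63°:   candidates: C₊=(6.4198,1.5306) cross=10.781; C₋=(6.1596,-0.9654) cross=-10.781
θ=63°:   branch + wants cross > 0 → take C=(6.4198,1.5306) (cross=10.781)
θ=63°: ex = (C−B)/|BC| = (0.9943,0.1066); ey = (-0.1066,0.9943)
θ=63°: P = B + -2.83·ex + -1.60·ey = (-2.1893,-1.0015)
θ=327°: B = A + 1.00·(cos327°, sin327°) = (0.8387, -0.5446)
θ=327°: |BD| = 8.1795
θ=327°: circle(B,6.00) ∩ circle(D,3.00): a=5.7402, h=1.7464
θ=327°:   candidates: C₊=(6.4499,1.5801) cross=14.285; C₋=(6.6824,-1.9050) cross=-14.285
θ=327°:   branch + wants cross > 0 → take C=(6.4499,1.5801) (cross=14.285)
θ=327°: ex = (C−B)/|BC| = (0.9352,0.3541); ey = (-0.3541,0.9352)
θ=327°: P = B + -2.83·ex + -1.60·ey = (-1.2413,-3.0431)

θ=63°: -2.19 -1.00
θ=327°: -1.24 -3.04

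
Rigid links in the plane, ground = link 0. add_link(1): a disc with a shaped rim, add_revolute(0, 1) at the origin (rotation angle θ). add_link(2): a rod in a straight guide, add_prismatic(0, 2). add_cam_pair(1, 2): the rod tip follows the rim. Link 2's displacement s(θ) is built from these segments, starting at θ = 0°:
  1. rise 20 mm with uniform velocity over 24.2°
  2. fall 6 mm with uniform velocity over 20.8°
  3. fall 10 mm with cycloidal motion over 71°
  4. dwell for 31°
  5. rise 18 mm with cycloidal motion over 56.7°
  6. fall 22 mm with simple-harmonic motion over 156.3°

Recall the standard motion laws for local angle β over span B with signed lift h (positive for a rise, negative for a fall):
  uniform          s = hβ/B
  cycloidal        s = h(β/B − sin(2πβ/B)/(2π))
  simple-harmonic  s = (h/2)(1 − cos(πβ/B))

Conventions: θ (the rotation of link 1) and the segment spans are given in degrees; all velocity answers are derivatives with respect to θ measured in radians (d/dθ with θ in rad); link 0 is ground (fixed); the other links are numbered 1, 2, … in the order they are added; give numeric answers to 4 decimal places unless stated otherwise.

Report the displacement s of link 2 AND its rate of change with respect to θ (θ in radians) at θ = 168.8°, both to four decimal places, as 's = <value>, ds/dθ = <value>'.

segment 1 (0° to 24.2°, uniform, h = 20) is passed completely: s = 0.0000 + (20) = 20.0000
segment 2 (24.2° to 45°, uniform, h = -6) is passed completely: s = 20.0000 + (-6) = 14.0000
segment 3 (45° to 116°, cycloidal, h = -10) is passed completely: s = 14.0000 + (-10) = 4.0000
segment 4 (116° to 147°, dwell): s unchanged at 4.0000
θ = 168.8° falls in segment 5 (147° to 203.7°, cycloidal, h = 18): β = 168.8 − 147 = 21.8°, B = 56.7°; Δs = 18·(0.3845 − sin(2π·0.3845)/(2π)) = 5.0191; s = 4.0000 + 5.0191 = 9.0191
velocity in seg [147°–203.7°] (cycloidal), θ in radians: β = 21.8° = 0.3805 rad, B = 56.7° = 0.9896 rad; ds/dθ = (h/B)(1 − cos(2πβ/B)) = (18/0.9896)(1 − cos(2π·0.3845)) = 31.793614 mm/rad

s = 9.0191, ds/dθ = 31.7936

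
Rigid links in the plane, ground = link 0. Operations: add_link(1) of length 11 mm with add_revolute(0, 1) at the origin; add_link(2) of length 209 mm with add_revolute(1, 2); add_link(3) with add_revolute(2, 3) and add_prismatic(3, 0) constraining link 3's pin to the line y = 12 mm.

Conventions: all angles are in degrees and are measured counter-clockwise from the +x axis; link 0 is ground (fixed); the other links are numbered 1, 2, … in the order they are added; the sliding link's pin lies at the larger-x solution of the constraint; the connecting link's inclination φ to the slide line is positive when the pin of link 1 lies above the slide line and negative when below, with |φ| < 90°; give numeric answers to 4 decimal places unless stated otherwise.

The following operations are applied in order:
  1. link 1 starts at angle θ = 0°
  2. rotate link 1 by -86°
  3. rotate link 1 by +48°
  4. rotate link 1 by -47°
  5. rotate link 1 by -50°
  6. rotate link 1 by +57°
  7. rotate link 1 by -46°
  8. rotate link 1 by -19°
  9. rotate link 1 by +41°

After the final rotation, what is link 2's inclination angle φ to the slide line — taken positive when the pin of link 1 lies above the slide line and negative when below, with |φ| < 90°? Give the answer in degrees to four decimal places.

geometry: r = 11 mm, L = 209 mm, e = 12 mm; θ starts at 0°
rotate link 1 by -86°: θ ← 0° -86° = -86°
rotate link 1 by +48°: θ ← -86° +48° = -38°
rotate link 1 by -47°: θ ← -38° -47° = -85°
rotate link 1 by -50°: θ ← -85° -50° = -135°
rotate link 1 by +57°: θ ← -135° +57° = -78°
rotate link 1 by -46°: θ ← -78° -46° = -124°
rotate link 1 by -19°: θ ← -124° -19° = -143°
rotate link 1 by +41°: θ ← -143° +41° = -102°
h = r sin θ − e = -10.759624 − 12 = -22.759624
sin φ = h / L = -22.759624 / 209 = -0.10889772
φ = arcsin(-0.10889772) = -6.251778°

-6.2518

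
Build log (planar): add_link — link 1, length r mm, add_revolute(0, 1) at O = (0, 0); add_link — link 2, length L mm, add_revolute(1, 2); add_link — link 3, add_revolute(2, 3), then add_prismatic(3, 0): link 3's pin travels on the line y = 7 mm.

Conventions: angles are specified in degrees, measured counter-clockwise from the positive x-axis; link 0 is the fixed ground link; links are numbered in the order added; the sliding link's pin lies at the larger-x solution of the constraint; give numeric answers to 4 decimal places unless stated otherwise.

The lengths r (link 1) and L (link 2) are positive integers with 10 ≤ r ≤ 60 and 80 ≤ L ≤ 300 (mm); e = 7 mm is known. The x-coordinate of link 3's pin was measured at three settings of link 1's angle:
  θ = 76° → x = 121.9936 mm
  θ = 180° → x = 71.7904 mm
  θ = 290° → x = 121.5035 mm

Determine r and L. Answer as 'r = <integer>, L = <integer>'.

constraint per measurement: (x − r cos θ)² + (r sin θ − e)² = L²
subtracting the θ₁ and θ₂ equations cancels the r² and L² terms:
r = (x₁² − x₂²) / (2[(x₁cos θ₁ + e sin θ₁) − (x₂cos θ₂ + e sin θ₂)]) = 45.0000 → r = 45
L² = (x₁ − r cos θ₁)² + (r sin θ₁ − e)² = 13688.9891 → L = 117.0000 → L = 117
check at θ₃=290°: x = 121.5035 (printed 121.5035) ✓

r = 45, L = 117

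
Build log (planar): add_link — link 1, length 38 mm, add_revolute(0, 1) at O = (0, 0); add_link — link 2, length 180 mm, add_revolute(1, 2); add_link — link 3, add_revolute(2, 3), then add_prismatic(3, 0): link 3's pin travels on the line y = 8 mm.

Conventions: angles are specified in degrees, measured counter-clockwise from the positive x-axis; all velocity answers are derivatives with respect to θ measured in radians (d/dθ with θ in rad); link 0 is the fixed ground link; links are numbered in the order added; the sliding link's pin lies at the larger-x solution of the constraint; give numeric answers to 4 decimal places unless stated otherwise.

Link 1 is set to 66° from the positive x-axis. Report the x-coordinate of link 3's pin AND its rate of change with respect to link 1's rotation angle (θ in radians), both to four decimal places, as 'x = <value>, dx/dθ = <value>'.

geometry: r = 38 mm, L = 180 mm, e = 8 mm
crank pin P = (r cos θ, r sin θ) = (15.455992, 34.714727)
h = r sin θ − e = 34.714727 − 8 = 26.714727
x = r cos θ + √(L² − h²) = 15.455992 + 178.006526 = 193.462519
dx/dθ = −r sin θ − h·r cos θ/√(L² − h²) (θ in radians; h = 26.714727) = -37.034320

x = 193.4625, dx/dθ = -37.0343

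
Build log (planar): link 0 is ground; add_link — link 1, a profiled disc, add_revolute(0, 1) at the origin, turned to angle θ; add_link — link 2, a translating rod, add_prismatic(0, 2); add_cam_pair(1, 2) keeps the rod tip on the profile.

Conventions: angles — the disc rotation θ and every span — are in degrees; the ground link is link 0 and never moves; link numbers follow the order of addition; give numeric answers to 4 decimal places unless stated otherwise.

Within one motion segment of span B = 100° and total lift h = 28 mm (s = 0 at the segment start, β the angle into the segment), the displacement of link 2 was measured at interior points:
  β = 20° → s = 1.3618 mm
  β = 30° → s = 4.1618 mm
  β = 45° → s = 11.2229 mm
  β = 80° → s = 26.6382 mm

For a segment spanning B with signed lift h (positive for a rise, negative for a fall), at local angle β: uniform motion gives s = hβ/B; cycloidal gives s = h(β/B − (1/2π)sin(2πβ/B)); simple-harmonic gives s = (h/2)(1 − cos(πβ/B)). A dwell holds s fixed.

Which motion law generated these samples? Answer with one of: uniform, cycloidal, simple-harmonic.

candidates at β/B = r: uniform s = h·r (linear in β); cycloidal s = h·(r − sin(2πr)/(2π)); simple-harmonic s = (h/2)(1 − cos(πr))
β=20°: printed 1.3618 | uniform 5.6000, cycloidal 1.3618, simple-harmonic 2.6738
β=30°: printed 4.1618 | uniform 8.4000, cycloidal 4.1618, simple-harmonic 5.7710
β=45°: printed 11.2229 | uniform 12.6000, cycloidal 11.2229, simple-harmonic 11.8099
β=80°: printed 26.6382 | uniform 22.4000, cycloidal 26.6382, simple-harmonic 25.3262
only one law matches every sample → cycloidal

cycloidal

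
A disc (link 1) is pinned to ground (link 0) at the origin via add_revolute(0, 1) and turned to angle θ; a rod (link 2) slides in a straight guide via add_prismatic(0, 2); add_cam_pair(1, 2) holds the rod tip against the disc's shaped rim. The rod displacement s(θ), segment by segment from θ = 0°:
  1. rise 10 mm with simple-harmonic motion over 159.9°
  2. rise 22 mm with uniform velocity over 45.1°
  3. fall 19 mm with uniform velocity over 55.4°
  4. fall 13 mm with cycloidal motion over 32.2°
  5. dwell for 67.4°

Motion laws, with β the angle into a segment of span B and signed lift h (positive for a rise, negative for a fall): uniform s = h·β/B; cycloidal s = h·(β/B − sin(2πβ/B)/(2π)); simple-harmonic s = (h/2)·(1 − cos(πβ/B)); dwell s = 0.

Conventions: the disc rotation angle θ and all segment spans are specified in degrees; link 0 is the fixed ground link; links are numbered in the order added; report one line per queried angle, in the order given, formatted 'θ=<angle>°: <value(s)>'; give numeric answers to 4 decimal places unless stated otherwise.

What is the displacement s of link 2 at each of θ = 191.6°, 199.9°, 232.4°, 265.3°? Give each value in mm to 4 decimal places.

segment 1 (0° to 159.9°, simple-harmonic, h = 10) is passed completely: s = 0.0000 + (10) = 10.0000
θ = 191.6° falls in segment 2 (159.9° to 205°, uniform, h = 22): β = 191.6 − 159.9 = 31.7°, B = 45.1°; Δs = 22·31.7/45.1 = 15.4634; s = 10.0000 + 15.4634 = 25.4634
θ = 199.9° falls in segment 2 (159.9° to 205°, uniform, h = 22): β = 199.9 − 159.9 = 40°, B = 45.1°; Δs = 22·40/45.1 = 19.5122; s = 10.0000 + 19.5122 = 29.5122
segment 2 (159.9° to 205°, uniform, h = 22) is passed completely: s = 10.0000 + (22) = 32.0000
θ = 232.4° falls in segment 3 (205° to 260.4°, uniform, h = -19): β = 232.4 − 205 = 27.4°, B = 55.4°; Δs = -19·27.4/55.4 = -9.3971; s = 32.0000 − 9.3971 = 22.6029
segment 3 (205° to 260.4°, uniform, h = -19) is passed completely: s = 32.0000 + (-19) = 13.0000
θ = 265.3° falls in segment 4 (260.4° to 292.6°, cycloidal, h = -13): β = 265.3 − 260.4 = 4.9°, B = 32.2°; Δs = -13·(0.1522 − sin(2π·0.1522)/(2π)) = -0.2879; s = 13.0000 − 0.2879 = 12.7121

θ=191.6°: 25.4634
θ=199.9°: 29.5122
θ=232.4°: 22.6029
θ=265.3°: 12.7121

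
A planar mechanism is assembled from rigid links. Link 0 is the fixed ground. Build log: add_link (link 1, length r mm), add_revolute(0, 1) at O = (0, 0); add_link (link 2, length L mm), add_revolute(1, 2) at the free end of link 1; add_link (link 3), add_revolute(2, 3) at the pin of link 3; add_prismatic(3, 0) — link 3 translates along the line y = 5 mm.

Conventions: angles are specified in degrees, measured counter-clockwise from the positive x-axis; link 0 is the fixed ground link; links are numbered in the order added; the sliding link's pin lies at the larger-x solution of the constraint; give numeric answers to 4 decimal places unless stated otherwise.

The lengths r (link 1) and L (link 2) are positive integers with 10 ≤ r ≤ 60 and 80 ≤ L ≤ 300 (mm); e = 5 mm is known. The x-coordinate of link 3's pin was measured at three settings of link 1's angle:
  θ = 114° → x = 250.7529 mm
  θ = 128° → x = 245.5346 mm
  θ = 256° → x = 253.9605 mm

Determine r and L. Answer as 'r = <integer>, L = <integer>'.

constraint per measurement: (x − r cos θ)² + (r sin θ − e)² = L²
subtracting the θ₁ and θ₂ equations cancels the r² and L² terms:
r = (x₁² − x₂²) / (2[(x₁cos θ₁ + e sin θ₁) − (x₂cos θ₂ + e sin θ₂)]) = 26.0000 → r = 26
L² = (x₁ − r cos θ₁)² + (r sin θ₁ − e)² = 68643.9955 → L = 262.0000 → L = 262
check at θ₃=256°: x = 253.9605 (printed 253.9605) ✓

r = 26, L = 262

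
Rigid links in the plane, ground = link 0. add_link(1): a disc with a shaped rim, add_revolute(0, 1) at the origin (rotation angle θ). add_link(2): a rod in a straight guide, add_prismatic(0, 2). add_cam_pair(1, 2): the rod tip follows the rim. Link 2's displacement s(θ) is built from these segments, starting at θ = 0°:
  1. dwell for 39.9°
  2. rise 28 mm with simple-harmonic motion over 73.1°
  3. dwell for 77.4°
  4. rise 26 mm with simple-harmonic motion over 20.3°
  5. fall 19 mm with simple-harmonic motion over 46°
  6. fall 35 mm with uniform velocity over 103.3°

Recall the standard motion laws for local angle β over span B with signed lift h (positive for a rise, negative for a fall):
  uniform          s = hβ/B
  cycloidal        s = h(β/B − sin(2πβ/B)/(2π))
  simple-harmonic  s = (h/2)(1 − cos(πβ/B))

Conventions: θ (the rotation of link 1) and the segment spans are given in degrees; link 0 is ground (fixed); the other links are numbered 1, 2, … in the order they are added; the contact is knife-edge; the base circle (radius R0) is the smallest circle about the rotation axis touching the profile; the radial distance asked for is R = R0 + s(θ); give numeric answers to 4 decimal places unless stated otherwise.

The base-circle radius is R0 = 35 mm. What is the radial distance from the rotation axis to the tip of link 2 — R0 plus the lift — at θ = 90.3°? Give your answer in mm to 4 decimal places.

segment 1 (0° to 39.9°, dwell): s unchanged at 0.0000
θ = 90.3° falls in segment 2 (39.9° to 113°, simple-harmonic, h = 28): β = 90.3 − 39.9 = 50.4°, B = 73.1°; Δs = 28/2·(1 − cos(π·0.6895)) = 21.8497; s = 0.0000 + 21.8497 = 21.8497
R = R0 + s = 35 + 21.8497 = 56.8497

56.8497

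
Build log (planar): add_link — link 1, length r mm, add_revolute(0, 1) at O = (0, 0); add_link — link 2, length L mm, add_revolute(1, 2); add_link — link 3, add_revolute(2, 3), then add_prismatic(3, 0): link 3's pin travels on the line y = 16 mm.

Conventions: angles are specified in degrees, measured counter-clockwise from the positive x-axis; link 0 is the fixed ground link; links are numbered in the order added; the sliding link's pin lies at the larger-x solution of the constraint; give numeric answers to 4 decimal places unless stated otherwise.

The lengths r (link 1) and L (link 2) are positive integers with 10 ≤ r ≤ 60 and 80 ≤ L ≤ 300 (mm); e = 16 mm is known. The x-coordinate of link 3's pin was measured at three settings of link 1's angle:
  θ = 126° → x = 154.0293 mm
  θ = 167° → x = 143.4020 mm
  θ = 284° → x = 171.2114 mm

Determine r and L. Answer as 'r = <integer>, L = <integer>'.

constraint per measurement: (x − r cos θ)² + (r sin θ − e)² = L²
subtracting the θ₁ and θ₂ equations cancels the r² and L² terms:
r = (x₁² − x₂²) / (2[(x₁cos θ₁ + e sin θ₁) − (x₂cos θ₂ + e sin θ₂)]) = 26.9998 → r = 27
L² = (x₁ − r cos θ₁)² + (r sin θ₁ − e)² = 28899.9867 → L = 170.0000 → L = 170
check at θ₃=284°: x = 171.2114 (printed 171.2114) ✓

r = 27, L = 170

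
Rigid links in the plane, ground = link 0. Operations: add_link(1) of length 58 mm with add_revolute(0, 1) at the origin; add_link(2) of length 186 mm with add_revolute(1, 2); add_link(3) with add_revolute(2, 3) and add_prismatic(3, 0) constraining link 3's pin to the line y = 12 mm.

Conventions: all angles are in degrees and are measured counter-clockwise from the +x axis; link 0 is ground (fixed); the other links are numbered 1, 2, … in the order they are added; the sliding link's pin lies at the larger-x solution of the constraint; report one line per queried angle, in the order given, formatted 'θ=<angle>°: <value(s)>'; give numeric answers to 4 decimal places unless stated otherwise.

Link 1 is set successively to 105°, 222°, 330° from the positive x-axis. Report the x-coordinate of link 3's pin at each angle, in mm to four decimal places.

geometry: r = 58 mm, L = 186 mm, e = 12 mm
θ=105°: crank pin P = (r cos θ, r sin θ) = (-15.011505, 56.023698)
θ=105°: h = r sin θ − e = 56.023698 − 12 = 44.023698
θ=105°: x = r cos θ + √(L² − h²) = -15.011505 + 180.715008 = 165.703503
θ=222°: crank pin P = (r cos θ, r sin θ) = (-43.102400, -38.809575)
θ=222°: h = r sin θ − e = -38.809575 − 12 = -50.809575
θ=222°: x = r cos θ + √(L² − h²) = -43.102400 + 178.925647 = 135.823247
θ=330°: crank pin P = (r cos θ, r sin θ) = (50.229473, -29.000000)
θ=330°: h = r sin θ − e = -29.000000 − 12 = -41.000000
θ=330°: x = r cos θ + √(L² − h²) = 50.229473 + 181.424916 = 231.654389

θ=105°: 165.7035
θ=222°: 135.8232
θ=330°: 231.6544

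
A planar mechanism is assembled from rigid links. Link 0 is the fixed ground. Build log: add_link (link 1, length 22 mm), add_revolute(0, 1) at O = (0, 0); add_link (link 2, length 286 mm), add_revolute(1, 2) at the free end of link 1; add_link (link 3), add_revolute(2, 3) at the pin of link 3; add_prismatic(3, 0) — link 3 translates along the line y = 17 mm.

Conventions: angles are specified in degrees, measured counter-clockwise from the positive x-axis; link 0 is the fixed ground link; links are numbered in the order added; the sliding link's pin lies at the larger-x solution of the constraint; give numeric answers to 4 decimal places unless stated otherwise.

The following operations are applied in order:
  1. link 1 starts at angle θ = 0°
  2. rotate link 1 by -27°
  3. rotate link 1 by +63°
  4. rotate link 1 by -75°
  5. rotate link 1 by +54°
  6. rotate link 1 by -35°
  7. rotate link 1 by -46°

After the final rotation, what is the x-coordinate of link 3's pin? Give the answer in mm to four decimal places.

geometry: r = 22 mm, L = 286 mm, e = 17 mm; θ starts at 0°
rotate link 1 by -27°: θ ← 0° -27° = -27°
rotate link 1 by +63°: θ ← -27° +63° = 36°
rotate link 1 by -75°: θ ← 36° -75° = -39°
rotate link 1 by +54°: θ ← -39° +54° = 15°
rotate link 1 by -35°: θ ← 15° -35° = -20°
rotate link 1 by -46°: θ ← -20° -46° = -66°
crank pin P = (r cos θ, r sin θ) = (8.948206, -20.098000)
h = r sin θ − e = -20.098000 − 17 = -37.098000
x = r cos θ + √(L² − h²) = 8.948206 + 283.583741 = 292.531948

292.5319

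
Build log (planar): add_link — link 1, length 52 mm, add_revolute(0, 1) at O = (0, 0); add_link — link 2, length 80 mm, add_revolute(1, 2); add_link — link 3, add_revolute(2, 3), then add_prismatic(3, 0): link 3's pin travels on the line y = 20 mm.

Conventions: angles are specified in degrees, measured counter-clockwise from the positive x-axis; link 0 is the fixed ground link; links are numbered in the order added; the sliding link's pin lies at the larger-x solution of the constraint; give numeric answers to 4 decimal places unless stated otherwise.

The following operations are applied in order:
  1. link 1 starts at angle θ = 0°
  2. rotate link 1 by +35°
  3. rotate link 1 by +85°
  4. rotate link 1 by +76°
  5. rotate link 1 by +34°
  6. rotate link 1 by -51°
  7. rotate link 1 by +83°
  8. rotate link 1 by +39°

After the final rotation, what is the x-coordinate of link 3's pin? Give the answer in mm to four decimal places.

geometry: r = 52 mm, L = 80 mm, e = 20 mm; θ starts at 0°
rotate link 1 by +35°: θ ← 0° +35° = 35°
rotate link 1 by +85°: θ ← 35° +85° = 120°
rotate link 1 by +76°: θ ← 120° +76° = 196°
rotate link 1 by +34°: θ ← 196° +34° = 230°
rotate link 1 by -51°: θ ← 230° -51° = 179°
rotate link 1 by +83°: θ ← 179° +83° = 262°
rotate link 1 by +39°: θ ← 262° +39° = 301°
crank pin P = (r cos θ, r sin θ) = (26.781980, -44.572700)
h = r sin θ − e = -44.572700 − 20 = -64.572700
x = r cos θ + √(L² − h²) = 26.781980 + 47.226756 = 74.008736

74.0087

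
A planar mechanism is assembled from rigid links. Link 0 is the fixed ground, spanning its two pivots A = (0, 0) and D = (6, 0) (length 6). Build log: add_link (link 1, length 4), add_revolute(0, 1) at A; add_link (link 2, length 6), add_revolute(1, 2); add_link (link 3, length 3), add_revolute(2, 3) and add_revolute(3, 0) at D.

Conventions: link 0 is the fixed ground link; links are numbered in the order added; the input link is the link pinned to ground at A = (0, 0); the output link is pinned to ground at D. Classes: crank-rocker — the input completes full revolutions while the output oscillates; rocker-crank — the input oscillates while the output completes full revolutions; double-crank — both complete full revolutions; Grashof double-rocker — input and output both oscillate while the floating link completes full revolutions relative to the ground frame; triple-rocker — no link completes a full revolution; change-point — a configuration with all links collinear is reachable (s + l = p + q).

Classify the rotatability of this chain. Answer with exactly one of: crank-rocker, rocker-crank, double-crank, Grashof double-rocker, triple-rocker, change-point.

lengths: ground=6, input=4, coupler=6, output=3
sorted: s=3 (shortest), l=6 (longest), p+q=10
s + l = 9 vs p + q = 10
s + l < p + q (Grashof) with shortest = output link → rocker-crank

rocker-crank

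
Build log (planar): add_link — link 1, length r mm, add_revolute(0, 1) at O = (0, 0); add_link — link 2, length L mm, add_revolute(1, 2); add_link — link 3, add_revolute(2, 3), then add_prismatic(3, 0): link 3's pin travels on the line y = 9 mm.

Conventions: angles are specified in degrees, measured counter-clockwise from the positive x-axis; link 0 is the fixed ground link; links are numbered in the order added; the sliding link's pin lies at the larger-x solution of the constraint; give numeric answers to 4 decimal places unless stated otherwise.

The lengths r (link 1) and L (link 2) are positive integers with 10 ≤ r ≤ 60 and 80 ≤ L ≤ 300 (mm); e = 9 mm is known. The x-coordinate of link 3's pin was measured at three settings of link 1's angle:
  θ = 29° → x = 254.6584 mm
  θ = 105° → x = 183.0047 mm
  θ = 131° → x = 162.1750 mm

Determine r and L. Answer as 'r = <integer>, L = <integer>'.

constraint per measurement: (x − r cos θ)² + (r sin θ − e)² = L²
subtracting the θ₁ and θ₂ equations cancels the r² and L² terms:
r = (x₁² − x₂²) / (2[(x₁cos θ₁ + e sin θ₁) − (x₂cos θ₂ + e sin θ₂)]) = 59.0000 → r = 59
L² = (x₁ − r cos θ₁)² + (r sin θ₁ − e)² = 41615.9808 → L = 204.0000 → L = 204
check at θ₃=131°: x = 162.1750 (printed 162.1750) ✓

r = 59, L = 204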